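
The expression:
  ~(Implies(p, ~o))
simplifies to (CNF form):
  o & p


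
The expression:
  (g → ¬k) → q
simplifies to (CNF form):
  (g ∨ q) ∧ (k ∨ q)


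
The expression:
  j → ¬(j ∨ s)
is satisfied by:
  {j: False}


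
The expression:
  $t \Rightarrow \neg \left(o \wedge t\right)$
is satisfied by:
  {o: False, t: False}
  {t: True, o: False}
  {o: True, t: False}


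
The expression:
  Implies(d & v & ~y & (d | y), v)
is always true.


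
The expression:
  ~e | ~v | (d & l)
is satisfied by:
  {l: True, d: True, v: False, e: False}
  {l: True, d: False, v: False, e: False}
  {d: True, l: False, v: False, e: False}
  {l: False, d: False, v: False, e: False}
  {e: True, l: True, d: True, v: False}
  {e: True, l: True, d: False, v: False}
  {e: True, d: True, l: False, v: False}
  {e: True, d: False, l: False, v: False}
  {l: True, v: True, d: True, e: False}
  {l: True, v: True, d: False, e: False}
  {v: True, d: True, l: False, e: False}
  {v: True, l: False, d: False, e: False}
  {e: True, l: True, v: True, d: True}


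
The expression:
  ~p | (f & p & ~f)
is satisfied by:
  {p: False}


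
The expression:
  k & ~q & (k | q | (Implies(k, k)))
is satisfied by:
  {k: True, q: False}


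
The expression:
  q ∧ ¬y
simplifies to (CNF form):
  q ∧ ¬y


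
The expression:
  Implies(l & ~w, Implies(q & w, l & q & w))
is always true.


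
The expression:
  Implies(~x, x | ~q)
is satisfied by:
  {x: True, q: False}
  {q: False, x: False}
  {q: True, x: True}


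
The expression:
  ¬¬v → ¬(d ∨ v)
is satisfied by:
  {v: False}


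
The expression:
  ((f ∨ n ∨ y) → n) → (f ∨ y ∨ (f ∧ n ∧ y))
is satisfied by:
  {y: True, f: True}
  {y: True, f: False}
  {f: True, y: False}


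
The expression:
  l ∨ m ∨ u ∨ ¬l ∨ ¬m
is always true.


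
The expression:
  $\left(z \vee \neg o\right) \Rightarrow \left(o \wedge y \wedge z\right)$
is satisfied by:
  {y: True, o: True, z: False}
  {o: True, z: False, y: False}
  {y: True, z: True, o: True}


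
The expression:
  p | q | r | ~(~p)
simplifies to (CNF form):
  p | q | r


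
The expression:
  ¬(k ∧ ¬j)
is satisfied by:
  {j: True, k: False}
  {k: False, j: False}
  {k: True, j: True}


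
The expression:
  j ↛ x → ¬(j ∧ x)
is always true.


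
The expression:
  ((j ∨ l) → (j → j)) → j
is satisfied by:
  {j: True}


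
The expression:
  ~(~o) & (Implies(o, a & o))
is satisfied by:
  {a: True, o: True}


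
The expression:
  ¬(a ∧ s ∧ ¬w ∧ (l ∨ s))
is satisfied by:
  {w: True, s: False, a: False}
  {s: False, a: False, w: False}
  {a: True, w: True, s: False}
  {a: True, s: False, w: False}
  {w: True, s: True, a: False}
  {s: True, w: False, a: False}
  {a: True, s: True, w: True}


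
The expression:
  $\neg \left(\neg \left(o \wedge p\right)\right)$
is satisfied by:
  {p: True, o: True}


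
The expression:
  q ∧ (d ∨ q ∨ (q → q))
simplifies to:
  q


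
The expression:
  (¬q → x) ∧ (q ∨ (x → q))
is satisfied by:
  {q: True}


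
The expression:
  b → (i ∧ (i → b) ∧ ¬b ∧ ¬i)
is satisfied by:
  {b: False}


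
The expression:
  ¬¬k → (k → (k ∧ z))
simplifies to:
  z ∨ ¬k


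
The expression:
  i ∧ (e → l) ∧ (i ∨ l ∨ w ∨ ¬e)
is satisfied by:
  {i: True, l: True, e: False}
  {i: True, e: False, l: False}
  {i: True, l: True, e: True}


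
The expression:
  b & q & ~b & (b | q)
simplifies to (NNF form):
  False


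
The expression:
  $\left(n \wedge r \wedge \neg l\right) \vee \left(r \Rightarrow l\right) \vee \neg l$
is always true.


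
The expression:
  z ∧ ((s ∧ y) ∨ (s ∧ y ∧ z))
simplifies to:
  s ∧ y ∧ z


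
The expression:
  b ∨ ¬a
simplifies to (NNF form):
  b ∨ ¬a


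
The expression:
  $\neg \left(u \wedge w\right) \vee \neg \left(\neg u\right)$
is always true.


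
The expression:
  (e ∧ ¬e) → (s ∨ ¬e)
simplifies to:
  True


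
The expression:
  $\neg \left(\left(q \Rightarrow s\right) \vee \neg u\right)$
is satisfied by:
  {u: True, q: True, s: False}


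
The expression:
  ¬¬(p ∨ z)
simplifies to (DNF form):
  p ∨ z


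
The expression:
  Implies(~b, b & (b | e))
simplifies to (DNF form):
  b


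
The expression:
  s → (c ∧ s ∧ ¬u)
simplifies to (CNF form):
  (c ∨ ¬s) ∧ (¬s ∨ ¬u)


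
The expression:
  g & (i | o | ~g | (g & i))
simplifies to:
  g & (i | o)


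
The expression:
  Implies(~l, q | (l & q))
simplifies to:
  l | q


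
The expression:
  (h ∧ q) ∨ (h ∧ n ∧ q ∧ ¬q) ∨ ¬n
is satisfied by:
  {q: True, h: True, n: False}
  {q: True, h: False, n: False}
  {h: True, q: False, n: False}
  {q: False, h: False, n: False}
  {n: True, q: True, h: True}


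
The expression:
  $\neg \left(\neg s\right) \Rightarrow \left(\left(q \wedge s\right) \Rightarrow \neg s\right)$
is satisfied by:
  {s: False, q: False}
  {q: True, s: False}
  {s: True, q: False}


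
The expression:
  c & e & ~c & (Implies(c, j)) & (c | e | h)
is never true.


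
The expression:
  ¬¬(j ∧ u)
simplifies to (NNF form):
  j ∧ u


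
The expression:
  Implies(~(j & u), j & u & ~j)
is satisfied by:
  {j: True, u: True}


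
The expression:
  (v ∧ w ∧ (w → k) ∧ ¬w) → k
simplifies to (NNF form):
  True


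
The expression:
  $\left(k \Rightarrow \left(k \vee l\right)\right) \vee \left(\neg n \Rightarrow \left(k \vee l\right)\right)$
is always true.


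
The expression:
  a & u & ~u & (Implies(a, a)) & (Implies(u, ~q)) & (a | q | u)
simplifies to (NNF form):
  False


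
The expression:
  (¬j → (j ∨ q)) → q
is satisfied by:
  {q: True, j: False}
  {j: False, q: False}
  {j: True, q: True}


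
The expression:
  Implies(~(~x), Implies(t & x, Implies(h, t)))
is always true.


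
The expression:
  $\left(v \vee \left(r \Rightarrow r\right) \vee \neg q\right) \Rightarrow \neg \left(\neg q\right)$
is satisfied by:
  {q: True}


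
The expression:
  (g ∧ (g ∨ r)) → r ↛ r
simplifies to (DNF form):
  ¬g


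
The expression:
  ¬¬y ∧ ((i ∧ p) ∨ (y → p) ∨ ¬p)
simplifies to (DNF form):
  y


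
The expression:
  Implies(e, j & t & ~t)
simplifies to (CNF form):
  ~e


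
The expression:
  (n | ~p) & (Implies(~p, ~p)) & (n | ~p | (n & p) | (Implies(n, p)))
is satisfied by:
  {n: True, p: False}
  {p: False, n: False}
  {p: True, n: True}


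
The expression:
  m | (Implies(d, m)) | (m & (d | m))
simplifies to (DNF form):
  m | ~d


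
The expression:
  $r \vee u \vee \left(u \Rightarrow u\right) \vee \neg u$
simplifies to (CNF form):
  $\text{True}$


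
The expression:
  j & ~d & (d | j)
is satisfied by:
  {j: True, d: False}


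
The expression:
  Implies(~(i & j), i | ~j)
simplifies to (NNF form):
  i | ~j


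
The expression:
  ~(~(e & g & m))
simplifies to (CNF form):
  e & g & m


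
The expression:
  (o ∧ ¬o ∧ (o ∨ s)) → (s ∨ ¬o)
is always true.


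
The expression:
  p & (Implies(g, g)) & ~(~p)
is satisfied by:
  {p: True}


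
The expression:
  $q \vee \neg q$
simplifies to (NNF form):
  $\text{True}$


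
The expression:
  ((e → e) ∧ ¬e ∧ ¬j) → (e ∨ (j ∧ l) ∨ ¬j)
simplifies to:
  True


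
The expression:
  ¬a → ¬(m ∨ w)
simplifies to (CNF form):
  (a ∨ ¬m) ∧ (a ∨ ¬w)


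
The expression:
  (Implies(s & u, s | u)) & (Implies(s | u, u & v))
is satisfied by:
  {v: True, s: False, u: False}
  {v: False, s: False, u: False}
  {u: True, v: True, s: False}
  {u: True, s: True, v: True}


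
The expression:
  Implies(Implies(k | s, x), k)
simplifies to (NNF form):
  k | (s & ~x)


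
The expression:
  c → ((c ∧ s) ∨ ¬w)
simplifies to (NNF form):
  s ∨ ¬c ∨ ¬w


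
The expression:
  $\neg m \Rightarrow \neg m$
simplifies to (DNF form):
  $\text{True}$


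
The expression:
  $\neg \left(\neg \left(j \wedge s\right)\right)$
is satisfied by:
  {j: True, s: True}


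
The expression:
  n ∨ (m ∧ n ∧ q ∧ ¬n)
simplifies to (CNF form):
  n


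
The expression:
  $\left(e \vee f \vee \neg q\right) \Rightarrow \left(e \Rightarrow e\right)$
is always true.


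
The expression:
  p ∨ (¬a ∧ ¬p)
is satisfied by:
  {p: True, a: False}
  {a: False, p: False}
  {a: True, p: True}


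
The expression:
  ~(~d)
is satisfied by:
  {d: True}


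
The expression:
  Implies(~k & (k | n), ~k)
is always true.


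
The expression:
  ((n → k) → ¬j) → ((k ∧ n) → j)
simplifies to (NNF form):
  j ∨ ¬k ∨ ¬n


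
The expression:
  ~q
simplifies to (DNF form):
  ~q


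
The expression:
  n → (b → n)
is always true.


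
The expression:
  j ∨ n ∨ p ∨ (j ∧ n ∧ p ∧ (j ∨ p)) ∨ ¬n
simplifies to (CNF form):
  True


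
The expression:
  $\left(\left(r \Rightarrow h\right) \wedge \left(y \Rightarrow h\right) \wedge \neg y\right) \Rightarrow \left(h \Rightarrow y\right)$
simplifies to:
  $y \vee \neg h$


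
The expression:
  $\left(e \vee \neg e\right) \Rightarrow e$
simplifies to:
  $e$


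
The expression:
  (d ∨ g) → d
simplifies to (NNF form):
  d ∨ ¬g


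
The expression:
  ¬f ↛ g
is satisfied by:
  {g: True, f: False}
  {f: False, g: False}
  {f: True, g: True}


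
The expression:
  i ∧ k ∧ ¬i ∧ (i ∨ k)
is never true.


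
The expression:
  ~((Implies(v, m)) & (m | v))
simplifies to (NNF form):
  ~m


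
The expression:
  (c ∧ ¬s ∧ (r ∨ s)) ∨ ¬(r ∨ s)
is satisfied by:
  {c: True, s: False, r: False}
  {c: False, s: False, r: False}
  {r: True, c: True, s: False}


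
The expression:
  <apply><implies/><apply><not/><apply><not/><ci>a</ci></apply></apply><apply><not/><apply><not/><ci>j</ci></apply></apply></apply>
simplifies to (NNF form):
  <apply><or/><ci>j</ci><apply><not/><ci>a</ci></apply></apply>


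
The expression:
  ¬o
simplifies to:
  ¬o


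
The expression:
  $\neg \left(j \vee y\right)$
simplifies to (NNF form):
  $\neg j \wedge \neg y$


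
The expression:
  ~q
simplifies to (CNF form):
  ~q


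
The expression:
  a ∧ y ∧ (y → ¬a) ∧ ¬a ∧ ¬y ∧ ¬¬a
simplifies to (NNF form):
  False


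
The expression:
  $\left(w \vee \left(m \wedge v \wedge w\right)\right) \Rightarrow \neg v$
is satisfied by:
  {w: False, v: False}
  {v: True, w: False}
  {w: True, v: False}


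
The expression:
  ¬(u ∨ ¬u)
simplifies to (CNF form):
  False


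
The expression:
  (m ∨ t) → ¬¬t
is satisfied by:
  {t: True, m: False}
  {m: False, t: False}
  {m: True, t: True}


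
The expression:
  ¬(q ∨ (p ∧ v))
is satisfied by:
  {q: False, p: False, v: False}
  {v: True, q: False, p: False}
  {p: True, q: False, v: False}


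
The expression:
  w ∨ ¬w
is always true.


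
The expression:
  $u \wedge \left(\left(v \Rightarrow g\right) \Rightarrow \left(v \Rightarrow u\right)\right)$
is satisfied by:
  {u: True}


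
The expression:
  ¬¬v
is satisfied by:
  {v: True}


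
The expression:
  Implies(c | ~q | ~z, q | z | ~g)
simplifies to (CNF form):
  q | z | ~g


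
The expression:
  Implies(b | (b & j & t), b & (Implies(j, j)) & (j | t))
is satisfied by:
  {t: True, j: True, b: False}
  {t: True, j: False, b: False}
  {j: True, t: False, b: False}
  {t: False, j: False, b: False}
  {b: True, t: True, j: True}
  {b: True, t: True, j: False}
  {b: True, j: True, t: False}


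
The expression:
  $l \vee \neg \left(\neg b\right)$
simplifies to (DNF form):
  $b \vee l$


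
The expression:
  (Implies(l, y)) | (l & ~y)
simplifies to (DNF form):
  True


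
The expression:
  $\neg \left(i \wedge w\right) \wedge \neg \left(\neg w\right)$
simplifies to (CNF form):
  $w \wedge \neg i$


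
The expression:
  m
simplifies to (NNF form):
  m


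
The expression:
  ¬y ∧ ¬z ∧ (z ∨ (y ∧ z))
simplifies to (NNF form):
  False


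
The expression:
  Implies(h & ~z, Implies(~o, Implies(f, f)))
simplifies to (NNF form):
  True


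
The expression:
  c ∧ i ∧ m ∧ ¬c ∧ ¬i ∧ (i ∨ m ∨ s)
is never true.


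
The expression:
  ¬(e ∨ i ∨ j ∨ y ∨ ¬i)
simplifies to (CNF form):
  False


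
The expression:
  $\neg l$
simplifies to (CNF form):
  $\neg l$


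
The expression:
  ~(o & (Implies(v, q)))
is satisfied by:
  {v: True, q: False, o: False}
  {q: False, o: False, v: False}
  {v: True, q: True, o: False}
  {q: True, v: False, o: False}
  {o: True, v: True, q: False}


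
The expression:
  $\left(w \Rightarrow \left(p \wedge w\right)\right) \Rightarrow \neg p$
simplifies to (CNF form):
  $\neg p$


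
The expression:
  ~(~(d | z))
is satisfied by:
  {d: True, z: True}
  {d: True, z: False}
  {z: True, d: False}


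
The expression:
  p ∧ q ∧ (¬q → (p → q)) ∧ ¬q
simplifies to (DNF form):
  False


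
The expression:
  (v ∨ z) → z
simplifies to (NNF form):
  z ∨ ¬v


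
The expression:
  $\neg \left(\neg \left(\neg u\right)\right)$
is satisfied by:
  {u: False}


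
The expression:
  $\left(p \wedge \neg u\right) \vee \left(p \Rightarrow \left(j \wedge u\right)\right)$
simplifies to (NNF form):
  $j \vee \neg p \vee \neg u$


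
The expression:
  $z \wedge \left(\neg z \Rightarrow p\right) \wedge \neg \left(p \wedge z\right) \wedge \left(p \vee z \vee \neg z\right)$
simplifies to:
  $z \wedge \neg p$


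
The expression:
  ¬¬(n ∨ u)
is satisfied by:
  {n: True, u: True}
  {n: True, u: False}
  {u: True, n: False}


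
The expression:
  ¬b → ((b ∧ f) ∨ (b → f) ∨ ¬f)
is always true.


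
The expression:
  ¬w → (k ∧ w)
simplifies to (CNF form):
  w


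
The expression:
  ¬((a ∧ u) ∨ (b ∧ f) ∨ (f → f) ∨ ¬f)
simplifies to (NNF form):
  False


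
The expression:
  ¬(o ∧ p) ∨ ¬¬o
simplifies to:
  True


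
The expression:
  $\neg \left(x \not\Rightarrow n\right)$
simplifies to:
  $n \vee \neg x$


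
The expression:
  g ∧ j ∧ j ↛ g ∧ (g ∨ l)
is never true.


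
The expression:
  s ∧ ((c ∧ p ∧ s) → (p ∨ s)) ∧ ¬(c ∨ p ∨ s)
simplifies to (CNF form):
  False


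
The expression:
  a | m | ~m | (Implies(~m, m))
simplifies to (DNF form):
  True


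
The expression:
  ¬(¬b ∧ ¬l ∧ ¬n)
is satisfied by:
  {n: True, b: True, l: True}
  {n: True, b: True, l: False}
  {n: True, l: True, b: False}
  {n: True, l: False, b: False}
  {b: True, l: True, n: False}
  {b: True, l: False, n: False}
  {l: True, b: False, n: False}


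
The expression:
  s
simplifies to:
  s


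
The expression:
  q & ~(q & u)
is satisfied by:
  {q: True, u: False}


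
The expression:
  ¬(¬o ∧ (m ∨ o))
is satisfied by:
  {o: True, m: False}
  {m: False, o: False}
  {m: True, o: True}


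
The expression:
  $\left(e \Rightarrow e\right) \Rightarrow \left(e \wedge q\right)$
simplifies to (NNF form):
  $e \wedge q$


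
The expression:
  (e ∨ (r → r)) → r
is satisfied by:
  {r: True}


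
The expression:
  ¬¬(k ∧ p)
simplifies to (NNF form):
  k ∧ p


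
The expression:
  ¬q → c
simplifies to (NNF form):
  c ∨ q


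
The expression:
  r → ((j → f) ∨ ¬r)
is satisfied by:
  {f: True, r: False, j: False}
  {f: False, r: False, j: False}
  {j: True, f: True, r: False}
  {j: True, f: False, r: False}
  {r: True, f: True, j: False}
  {r: True, f: False, j: False}
  {r: True, j: True, f: True}


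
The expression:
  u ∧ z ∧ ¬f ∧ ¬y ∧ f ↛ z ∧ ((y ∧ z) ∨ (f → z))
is never true.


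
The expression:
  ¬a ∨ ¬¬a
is always true.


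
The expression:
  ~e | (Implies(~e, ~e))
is always true.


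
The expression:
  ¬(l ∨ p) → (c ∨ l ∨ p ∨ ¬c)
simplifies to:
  True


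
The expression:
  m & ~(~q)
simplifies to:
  m & q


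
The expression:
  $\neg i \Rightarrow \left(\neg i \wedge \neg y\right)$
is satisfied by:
  {i: True, y: False}
  {y: False, i: False}
  {y: True, i: True}


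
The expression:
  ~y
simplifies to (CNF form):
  ~y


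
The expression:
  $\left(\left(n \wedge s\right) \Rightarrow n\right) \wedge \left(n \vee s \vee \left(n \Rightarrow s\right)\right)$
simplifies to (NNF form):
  $\text{True}$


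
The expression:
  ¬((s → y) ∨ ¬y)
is never true.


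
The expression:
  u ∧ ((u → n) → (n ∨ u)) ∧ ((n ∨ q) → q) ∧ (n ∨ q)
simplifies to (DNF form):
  q ∧ u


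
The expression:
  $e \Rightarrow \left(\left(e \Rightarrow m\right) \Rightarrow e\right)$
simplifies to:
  $\text{True}$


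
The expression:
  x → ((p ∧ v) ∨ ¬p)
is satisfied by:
  {v: True, p: False, x: False}
  {p: False, x: False, v: False}
  {x: True, v: True, p: False}
  {x: True, p: False, v: False}
  {v: True, p: True, x: False}
  {p: True, v: False, x: False}
  {x: True, p: True, v: True}


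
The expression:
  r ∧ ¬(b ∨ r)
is never true.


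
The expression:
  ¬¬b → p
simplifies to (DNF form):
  p ∨ ¬b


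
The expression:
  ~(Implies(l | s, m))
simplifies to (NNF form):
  ~m & (l | s)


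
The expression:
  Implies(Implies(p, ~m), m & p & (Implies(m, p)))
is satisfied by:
  {m: True, p: True}


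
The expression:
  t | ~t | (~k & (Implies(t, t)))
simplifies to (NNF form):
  True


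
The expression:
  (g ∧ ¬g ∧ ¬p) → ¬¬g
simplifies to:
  True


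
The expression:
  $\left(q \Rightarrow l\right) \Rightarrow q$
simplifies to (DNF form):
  $q$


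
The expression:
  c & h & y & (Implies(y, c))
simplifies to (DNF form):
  c & h & y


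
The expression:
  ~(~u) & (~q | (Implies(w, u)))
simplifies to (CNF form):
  u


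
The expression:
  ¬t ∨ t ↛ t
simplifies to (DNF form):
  ¬t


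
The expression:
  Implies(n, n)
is always true.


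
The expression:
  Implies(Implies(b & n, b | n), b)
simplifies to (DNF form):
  b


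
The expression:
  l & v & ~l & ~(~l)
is never true.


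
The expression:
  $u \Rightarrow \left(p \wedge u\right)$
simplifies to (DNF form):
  $p \vee \neg u$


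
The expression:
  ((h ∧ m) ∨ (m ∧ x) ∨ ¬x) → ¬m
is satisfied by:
  {m: False}


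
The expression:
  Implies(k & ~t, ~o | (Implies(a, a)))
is always true.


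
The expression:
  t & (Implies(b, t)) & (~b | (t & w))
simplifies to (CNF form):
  t & (w | ~b)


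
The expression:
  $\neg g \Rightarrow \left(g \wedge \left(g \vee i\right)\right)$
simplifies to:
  $g$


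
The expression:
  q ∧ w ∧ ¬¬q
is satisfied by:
  {w: True, q: True}


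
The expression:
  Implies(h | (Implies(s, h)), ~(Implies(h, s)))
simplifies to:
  (h & ~s) | (s & ~h)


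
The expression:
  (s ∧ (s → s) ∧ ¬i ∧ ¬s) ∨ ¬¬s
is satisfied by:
  {s: True}


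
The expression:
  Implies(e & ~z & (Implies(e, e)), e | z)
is always true.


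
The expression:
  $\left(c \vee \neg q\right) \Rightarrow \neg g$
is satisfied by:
  {q: True, c: False, g: False}
  {c: False, g: False, q: False}
  {q: True, c: True, g: False}
  {c: True, q: False, g: False}
  {g: True, q: True, c: False}


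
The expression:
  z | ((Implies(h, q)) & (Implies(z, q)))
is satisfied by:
  {q: True, z: True, h: False}
  {q: True, h: False, z: False}
  {z: True, h: False, q: False}
  {z: False, h: False, q: False}
  {q: True, z: True, h: True}
  {q: True, h: True, z: False}
  {z: True, h: True, q: False}


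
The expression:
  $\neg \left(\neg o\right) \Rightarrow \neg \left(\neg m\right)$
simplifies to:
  $m \vee \neg o$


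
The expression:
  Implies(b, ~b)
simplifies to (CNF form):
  ~b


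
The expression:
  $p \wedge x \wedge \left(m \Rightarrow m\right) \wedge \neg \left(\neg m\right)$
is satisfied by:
  {m: True, p: True, x: True}


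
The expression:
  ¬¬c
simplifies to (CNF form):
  c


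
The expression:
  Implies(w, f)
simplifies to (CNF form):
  f | ~w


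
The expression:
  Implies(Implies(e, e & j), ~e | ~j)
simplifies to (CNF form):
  ~e | ~j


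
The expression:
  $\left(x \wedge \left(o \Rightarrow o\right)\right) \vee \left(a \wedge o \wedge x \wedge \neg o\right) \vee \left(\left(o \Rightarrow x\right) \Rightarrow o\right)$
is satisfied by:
  {x: True, o: True}
  {x: True, o: False}
  {o: True, x: False}


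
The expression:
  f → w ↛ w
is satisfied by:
  {f: False}


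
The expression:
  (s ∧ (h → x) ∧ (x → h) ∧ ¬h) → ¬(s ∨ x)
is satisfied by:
  {x: True, h: True, s: False}
  {x: True, s: False, h: False}
  {h: True, s: False, x: False}
  {h: False, s: False, x: False}
  {x: True, h: True, s: True}
  {x: True, s: True, h: False}
  {h: True, s: True, x: False}


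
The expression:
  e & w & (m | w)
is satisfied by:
  {e: True, w: True}


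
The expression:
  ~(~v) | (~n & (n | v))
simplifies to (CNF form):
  v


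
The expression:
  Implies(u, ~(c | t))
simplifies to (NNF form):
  ~u | (~c & ~t)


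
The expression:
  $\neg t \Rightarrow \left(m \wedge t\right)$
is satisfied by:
  {t: True}


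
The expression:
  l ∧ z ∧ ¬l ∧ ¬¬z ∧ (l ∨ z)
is never true.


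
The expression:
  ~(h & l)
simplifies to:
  ~h | ~l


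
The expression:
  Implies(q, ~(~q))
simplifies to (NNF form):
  True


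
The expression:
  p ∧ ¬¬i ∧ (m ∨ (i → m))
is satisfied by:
  {m: True, p: True, i: True}


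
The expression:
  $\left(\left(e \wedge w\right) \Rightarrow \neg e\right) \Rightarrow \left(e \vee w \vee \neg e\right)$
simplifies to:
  $\text{True}$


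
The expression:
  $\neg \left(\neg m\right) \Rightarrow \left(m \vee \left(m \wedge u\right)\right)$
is always true.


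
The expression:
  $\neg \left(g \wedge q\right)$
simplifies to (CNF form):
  $\neg g \vee \neg q$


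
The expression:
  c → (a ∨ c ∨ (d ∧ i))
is always true.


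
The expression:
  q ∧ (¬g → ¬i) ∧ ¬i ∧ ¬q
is never true.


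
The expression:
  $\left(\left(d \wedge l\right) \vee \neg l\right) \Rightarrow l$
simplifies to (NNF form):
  $l$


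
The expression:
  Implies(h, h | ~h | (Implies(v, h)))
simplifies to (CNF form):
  True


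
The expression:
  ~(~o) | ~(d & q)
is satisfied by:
  {o: True, q: False, d: False}
  {q: False, d: False, o: False}
  {d: True, o: True, q: False}
  {d: True, q: False, o: False}
  {o: True, q: True, d: False}
  {q: True, o: False, d: False}
  {d: True, q: True, o: True}


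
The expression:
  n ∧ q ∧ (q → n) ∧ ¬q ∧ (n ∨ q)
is never true.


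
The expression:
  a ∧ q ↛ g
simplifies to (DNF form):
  a ∧ q ∧ ¬g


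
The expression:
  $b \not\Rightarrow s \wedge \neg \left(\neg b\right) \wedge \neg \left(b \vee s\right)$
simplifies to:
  $\text{False}$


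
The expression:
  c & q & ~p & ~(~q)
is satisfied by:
  {c: True, q: True, p: False}


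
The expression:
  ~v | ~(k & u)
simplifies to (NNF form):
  ~k | ~u | ~v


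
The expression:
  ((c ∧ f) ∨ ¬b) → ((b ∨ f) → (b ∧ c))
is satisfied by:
  {b: True, f: False}
  {f: False, b: False}
  {f: True, b: True}


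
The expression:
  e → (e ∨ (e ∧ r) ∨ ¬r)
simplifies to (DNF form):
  True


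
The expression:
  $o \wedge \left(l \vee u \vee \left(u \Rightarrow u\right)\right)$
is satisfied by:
  {o: True}


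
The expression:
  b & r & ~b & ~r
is never true.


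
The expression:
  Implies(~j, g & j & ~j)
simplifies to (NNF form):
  j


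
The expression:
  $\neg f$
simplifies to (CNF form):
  $\neg f$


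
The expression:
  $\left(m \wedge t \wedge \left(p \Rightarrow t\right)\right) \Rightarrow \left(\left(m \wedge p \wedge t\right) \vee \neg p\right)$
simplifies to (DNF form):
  $\text{True}$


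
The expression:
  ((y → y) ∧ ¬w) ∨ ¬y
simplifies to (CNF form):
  ¬w ∨ ¬y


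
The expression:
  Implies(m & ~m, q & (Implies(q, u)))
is always true.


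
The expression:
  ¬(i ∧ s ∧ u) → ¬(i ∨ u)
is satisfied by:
  {s: True, u: False, i: False}
  {s: False, u: False, i: False}
  {i: True, u: True, s: True}


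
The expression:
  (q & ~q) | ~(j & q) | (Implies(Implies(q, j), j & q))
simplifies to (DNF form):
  True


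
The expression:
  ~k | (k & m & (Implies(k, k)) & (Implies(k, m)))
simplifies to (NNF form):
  m | ~k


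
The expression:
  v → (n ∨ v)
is always true.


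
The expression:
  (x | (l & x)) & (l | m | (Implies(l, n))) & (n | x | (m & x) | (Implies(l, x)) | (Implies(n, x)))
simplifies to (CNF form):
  x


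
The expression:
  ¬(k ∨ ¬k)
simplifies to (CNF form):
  False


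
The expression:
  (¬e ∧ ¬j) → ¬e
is always true.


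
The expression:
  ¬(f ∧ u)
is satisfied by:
  {u: False, f: False}
  {f: True, u: False}
  {u: True, f: False}


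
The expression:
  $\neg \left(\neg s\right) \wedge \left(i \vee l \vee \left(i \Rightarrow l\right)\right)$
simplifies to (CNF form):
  $s$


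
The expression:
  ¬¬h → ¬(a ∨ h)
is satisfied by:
  {h: False}


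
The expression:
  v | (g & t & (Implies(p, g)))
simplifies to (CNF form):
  (g | v) & (t | v)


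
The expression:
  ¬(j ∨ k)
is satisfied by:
  {j: False, k: False}


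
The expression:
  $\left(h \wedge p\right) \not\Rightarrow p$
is never true.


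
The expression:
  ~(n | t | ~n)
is never true.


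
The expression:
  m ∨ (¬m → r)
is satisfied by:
  {r: True, m: True}
  {r: True, m: False}
  {m: True, r: False}


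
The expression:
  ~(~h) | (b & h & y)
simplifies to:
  h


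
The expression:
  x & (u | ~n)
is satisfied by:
  {u: True, x: True, n: False}
  {x: True, n: False, u: False}
  {n: True, u: True, x: True}


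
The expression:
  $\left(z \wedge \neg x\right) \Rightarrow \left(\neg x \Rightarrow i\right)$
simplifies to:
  $i \vee x \vee \neg z$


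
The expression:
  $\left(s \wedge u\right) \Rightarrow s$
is always true.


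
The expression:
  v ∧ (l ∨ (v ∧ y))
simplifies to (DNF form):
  (l ∧ v) ∨ (v ∧ y)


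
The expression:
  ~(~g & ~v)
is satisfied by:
  {v: True, g: True}
  {v: True, g: False}
  {g: True, v: False}


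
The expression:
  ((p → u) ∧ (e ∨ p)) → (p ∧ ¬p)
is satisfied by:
  {e: False, u: False, p: False}
  {p: True, e: False, u: False}
  {u: True, e: False, p: False}
  {p: True, e: True, u: False}


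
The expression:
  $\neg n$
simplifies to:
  $\neg n$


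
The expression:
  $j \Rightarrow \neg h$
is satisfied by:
  {h: False, j: False}
  {j: True, h: False}
  {h: True, j: False}


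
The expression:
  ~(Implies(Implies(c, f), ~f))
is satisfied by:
  {f: True}


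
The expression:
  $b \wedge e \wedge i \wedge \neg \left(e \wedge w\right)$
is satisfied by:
  {i: True, e: True, b: True, w: False}


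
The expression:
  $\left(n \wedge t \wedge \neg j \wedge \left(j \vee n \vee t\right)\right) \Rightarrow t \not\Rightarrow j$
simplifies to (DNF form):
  $\text{True}$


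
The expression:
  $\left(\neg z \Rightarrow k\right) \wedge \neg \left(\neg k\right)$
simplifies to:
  $k$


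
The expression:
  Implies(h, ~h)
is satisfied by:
  {h: False}


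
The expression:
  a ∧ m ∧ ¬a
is never true.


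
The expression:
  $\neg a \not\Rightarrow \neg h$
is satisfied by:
  {h: True, a: False}


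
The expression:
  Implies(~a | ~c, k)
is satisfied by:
  {k: True, c: True, a: True}
  {k: True, c: True, a: False}
  {k: True, a: True, c: False}
  {k: True, a: False, c: False}
  {c: True, a: True, k: False}


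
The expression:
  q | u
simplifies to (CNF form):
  q | u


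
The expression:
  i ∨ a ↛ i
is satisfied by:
  {i: True, a: True}
  {i: True, a: False}
  {a: True, i: False}


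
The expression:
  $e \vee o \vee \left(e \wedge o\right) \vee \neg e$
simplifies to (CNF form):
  $\text{True}$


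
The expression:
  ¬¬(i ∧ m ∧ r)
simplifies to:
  i ∧ m ∧ r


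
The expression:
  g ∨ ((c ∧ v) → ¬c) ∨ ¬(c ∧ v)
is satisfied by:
  {g: True, v: False, c: False}
  {v: False, c: False, g: False}
  {c: True, g: True, v: False}
  {c: True, v: False, g: False}
  {g: True, v: True, c: False}
  {v: True, g: False, c: False}
  {c: True, v: True, g: True}


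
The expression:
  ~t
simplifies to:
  ~t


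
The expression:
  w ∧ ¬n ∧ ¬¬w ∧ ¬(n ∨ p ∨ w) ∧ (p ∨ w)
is never true.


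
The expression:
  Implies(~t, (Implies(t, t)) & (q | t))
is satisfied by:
  {t: True, q: True}
  {t: True, q: False}
  {q: True, t: False}


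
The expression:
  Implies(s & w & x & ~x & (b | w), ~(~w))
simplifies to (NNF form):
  True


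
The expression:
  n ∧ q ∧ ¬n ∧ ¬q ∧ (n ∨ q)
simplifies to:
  False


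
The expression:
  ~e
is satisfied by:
  {e: False}


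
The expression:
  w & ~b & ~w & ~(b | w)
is never true.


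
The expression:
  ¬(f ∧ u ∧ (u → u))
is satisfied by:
  {u: False, f: False}
  {f: True, u: False}
  {u: True, f: False}


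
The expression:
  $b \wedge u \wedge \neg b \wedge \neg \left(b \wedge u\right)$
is never true.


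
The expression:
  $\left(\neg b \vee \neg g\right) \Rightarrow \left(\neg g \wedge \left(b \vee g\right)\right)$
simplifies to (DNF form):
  $b$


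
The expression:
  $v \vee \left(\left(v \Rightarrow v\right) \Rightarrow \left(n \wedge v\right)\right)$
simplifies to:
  $v$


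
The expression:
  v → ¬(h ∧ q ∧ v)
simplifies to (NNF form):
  ¬h ∨ ¬q ∨ ¬v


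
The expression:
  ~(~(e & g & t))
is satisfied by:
  {t: True, e: True, g: True}


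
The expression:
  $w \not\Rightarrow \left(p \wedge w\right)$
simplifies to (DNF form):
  $w \wedge \neg p$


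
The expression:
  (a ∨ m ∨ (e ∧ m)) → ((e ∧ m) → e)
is always true.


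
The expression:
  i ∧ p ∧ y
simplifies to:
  i ∧ p ∧ y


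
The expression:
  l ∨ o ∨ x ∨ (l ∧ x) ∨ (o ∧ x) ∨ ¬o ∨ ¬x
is always true.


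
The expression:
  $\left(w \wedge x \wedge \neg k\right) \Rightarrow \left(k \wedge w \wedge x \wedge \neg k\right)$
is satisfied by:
  {k: True, w: False, x: False}
  {w: False, x: False, k: False}
  {x: True, k: True, w: False}
  {x: True, w: False, k: False}
  {k: True, w: True, x: False}
  {w: True, k: False, x: False}
  {x: True, w: True, k: True}


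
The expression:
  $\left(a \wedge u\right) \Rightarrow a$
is always true.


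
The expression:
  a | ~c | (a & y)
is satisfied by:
  {a: True, c: False}
  {c: False, a: False}
  {c: True, a: True}


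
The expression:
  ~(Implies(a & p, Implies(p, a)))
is never true.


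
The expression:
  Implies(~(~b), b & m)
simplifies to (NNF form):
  m | ~b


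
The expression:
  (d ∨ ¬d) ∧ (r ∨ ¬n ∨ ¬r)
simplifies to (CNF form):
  True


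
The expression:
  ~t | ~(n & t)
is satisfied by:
  {t: False, n: False}
  {n: True, t: False}
  {t: True, n: False}


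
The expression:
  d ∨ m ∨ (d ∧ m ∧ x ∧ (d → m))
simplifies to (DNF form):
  d ∨ m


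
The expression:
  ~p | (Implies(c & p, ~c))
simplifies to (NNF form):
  ~c | ~p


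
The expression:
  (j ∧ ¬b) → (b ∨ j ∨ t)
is always true.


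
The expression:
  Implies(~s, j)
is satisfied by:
  {s: True, j: True}
  {s: True, j: False}
  {j: True, s: False}


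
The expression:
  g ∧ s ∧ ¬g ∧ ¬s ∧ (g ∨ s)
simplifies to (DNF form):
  False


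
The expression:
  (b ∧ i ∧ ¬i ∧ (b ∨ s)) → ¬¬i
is always true.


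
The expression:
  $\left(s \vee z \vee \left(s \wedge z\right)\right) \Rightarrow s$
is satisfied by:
  {s: True, z: False}
  {z: False, s: False}
  {z: True, s: True}


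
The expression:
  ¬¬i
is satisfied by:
  {i: True}


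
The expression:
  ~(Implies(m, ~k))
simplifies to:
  k & m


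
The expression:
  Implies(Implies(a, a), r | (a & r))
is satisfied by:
  {r: True}


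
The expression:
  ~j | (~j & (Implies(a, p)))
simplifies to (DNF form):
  ~j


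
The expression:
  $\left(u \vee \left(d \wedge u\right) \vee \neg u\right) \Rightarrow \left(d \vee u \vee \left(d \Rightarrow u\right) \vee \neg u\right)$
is always true.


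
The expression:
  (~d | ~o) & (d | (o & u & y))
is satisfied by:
  {d: True, u: True, y: True, o: False}
  {d: True, u: True, y: False, o: False}
  {d: True, y: True, o: False, u: False}
  {d: True, y: False, o: False, u: False}
  {u: True, o: True, y: True, d: False}


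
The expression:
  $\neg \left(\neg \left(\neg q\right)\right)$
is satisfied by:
  {q: False}


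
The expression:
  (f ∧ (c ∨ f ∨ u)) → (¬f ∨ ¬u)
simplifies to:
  ¬f ∨ ¬u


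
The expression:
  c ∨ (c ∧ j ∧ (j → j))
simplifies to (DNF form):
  c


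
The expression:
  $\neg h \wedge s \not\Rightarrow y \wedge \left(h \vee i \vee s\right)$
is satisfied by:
  {s: True, y: False, h: False}


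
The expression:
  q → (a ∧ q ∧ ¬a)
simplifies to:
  ¬q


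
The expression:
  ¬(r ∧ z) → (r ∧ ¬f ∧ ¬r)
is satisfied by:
  {r: True, z: True}


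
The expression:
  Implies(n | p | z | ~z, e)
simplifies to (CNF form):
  e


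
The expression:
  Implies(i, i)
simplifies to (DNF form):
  True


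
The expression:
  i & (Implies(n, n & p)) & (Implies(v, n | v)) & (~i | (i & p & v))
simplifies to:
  i & p & v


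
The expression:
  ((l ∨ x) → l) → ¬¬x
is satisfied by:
  {x: True}


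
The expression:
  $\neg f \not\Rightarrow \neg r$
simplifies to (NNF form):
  $r \wedge \neg f$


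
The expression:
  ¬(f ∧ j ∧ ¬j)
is always true.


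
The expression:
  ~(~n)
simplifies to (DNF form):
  n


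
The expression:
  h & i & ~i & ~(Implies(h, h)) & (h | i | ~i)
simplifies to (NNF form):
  False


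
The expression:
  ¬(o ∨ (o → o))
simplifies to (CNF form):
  False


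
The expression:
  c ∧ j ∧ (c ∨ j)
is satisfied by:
  {c: True, j: True}


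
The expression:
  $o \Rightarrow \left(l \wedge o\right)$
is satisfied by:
  {l: True, o: False}
  {o: False, l: False}
  {o: True, l: True}


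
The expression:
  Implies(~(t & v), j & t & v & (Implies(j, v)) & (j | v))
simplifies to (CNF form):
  t & v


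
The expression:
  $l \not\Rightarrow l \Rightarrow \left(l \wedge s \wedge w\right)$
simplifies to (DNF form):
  $\text{True}$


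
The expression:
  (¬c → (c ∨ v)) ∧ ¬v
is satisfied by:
  {c: True, v: False}


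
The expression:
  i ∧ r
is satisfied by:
  {r: True, i: True}


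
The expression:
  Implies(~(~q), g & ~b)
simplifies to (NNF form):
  ~q | (g & ~b)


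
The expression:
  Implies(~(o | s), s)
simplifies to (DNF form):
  o | s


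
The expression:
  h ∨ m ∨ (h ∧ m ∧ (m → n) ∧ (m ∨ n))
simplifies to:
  h ∨ m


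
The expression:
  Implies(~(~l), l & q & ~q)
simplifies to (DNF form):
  ~l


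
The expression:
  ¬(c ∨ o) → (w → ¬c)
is always true.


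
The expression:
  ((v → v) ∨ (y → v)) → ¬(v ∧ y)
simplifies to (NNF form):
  ¬v ∨ ¬y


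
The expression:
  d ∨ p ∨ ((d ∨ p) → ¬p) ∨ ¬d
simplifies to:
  True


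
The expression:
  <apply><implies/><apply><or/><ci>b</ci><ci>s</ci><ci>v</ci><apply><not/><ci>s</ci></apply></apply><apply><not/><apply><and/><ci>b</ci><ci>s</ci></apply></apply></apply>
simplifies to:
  <apply><or/><apply><not/><ci>b</ci></apply><apply><not/><ci>s</ci></apply></apply>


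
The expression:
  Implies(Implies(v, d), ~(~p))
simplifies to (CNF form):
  (p | v) & (p | ~d)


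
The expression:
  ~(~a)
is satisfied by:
  {a: True}


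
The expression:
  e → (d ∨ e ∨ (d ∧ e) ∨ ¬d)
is always true.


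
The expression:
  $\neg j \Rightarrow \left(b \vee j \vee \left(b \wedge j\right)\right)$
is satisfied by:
  {b: True, j: True}
  {b: True, j: False}
  {j: True, b: False}


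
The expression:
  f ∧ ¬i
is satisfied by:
  {f: True, i: False}


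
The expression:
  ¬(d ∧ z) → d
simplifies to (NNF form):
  d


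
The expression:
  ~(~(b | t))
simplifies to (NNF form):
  b | t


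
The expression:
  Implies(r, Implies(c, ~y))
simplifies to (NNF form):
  ~c | ~r | ~y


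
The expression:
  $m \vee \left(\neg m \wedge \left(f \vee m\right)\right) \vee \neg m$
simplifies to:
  $\text{True}$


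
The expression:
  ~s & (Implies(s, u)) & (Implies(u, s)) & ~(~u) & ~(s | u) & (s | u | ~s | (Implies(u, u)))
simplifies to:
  False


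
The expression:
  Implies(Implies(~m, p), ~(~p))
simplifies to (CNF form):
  p | ~m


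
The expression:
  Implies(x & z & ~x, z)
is always true.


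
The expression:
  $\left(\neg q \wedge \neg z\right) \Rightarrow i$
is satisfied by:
  {i: True, q: True, z: True}
  {i: True, q: True, z: False}
  {i: True, z: True, q: False}
  {i: True, z: False, q: False}
  {q: True, z: True, i: False}
  {q: True, z: False, i: False}
  {z: True, q: False, i: False}


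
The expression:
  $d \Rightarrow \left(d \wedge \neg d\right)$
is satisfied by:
  {d: False}


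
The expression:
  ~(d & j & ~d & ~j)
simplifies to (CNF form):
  True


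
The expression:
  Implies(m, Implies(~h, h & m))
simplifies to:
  h | ~m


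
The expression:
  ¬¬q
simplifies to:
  q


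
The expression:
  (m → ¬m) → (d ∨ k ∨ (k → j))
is always true.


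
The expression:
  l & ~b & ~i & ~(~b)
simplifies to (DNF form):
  False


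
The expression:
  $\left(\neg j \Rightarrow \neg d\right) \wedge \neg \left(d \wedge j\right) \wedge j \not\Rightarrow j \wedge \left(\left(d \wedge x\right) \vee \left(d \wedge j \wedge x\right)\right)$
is never true.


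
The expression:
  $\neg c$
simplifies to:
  $\neg c$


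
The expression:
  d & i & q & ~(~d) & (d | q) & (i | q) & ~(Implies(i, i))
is never true.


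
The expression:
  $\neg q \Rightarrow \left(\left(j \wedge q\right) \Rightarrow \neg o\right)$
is always true.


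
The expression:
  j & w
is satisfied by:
  {j: True, w: True}


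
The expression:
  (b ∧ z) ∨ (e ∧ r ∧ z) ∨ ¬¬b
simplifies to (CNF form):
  (b ∨ e) ∧ (b ∨ r) ∧ (b ∨ z)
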